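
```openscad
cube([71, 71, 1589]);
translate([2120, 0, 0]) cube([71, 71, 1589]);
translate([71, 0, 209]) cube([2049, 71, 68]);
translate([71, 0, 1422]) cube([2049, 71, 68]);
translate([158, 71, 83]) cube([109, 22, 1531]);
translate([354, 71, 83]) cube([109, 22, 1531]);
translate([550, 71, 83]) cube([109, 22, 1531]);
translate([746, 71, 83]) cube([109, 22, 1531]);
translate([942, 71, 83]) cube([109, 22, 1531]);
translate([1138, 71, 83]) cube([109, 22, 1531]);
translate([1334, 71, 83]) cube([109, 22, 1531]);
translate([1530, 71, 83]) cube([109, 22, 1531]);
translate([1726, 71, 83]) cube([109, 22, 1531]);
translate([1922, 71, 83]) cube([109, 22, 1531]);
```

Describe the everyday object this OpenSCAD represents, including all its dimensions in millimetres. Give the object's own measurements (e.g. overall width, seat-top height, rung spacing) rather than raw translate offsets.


A fence section. Two 71×71 mm posts, 1589 mm tall, stand on the floor with a clear span of 2049 mm between their inner faces. Two horizontal rails of 71×68 mm section span the gap between the posts with their undersides at z = 209 mm and z = 1422 mm, flush with the posts' −y face. 10 pickets, each 109 mm wide, 22 mm thick and 1531 mm tall, are fixed to the +y face of the rails with their bottoms at z = 83 mm, spaced across the span with a 87 mm gap after the −x post and between neighbouring pickets, with 89 mm left before the +x post.


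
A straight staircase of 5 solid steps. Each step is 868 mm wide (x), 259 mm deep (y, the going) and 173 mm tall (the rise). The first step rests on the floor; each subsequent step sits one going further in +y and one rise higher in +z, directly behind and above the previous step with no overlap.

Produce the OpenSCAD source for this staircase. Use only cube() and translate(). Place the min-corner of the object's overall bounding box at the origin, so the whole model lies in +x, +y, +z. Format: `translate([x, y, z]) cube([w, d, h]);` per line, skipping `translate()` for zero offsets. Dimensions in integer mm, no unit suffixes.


cube([868, 259, 173]);
translate([0, 259, 173]) cube([868, 259, 173]);
translate([0, 518, 346]) cube([868, 259, 173]);
translate([0, 777, 519]) cube([868, 259, 173]);
translate([0, 1036, 692]) cube([868, 259, 173]);


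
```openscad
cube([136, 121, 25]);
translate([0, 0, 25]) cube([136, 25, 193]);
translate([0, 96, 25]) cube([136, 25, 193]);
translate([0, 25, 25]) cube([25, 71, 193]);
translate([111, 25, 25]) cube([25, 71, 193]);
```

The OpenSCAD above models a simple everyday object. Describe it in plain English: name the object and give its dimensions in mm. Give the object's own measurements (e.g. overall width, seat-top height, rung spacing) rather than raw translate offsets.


An open-topped rectangular box: outside dimensions 136×121×218 mm, with a uniform wall and base thickness of 25 mm. The base is a full 136×121 slab on the floor; four walls sit on top of the base. The front and back walls (the −y and +y sides) span the full width; the two side walls fit between them.


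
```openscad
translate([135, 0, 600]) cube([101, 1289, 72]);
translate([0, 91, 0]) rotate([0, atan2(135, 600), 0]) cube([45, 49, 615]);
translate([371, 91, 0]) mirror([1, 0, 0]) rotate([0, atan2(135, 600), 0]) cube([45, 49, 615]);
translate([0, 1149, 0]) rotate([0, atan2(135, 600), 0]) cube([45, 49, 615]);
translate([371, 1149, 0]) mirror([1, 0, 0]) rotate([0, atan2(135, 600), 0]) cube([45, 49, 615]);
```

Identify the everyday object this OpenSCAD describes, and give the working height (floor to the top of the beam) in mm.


A sawhorse. The overall height is 672 mm.

A beam across two mirrored pairs of raked legs — a sawhorse. The beam's underside is at z = 600 (matching the legs' vertical rise in atan2(135, 600)) and the beam is 72 mm tall, so its top is at 600 + 72 = 672 mm. The raked legs top out at the beam's underside, so that is the highest point.


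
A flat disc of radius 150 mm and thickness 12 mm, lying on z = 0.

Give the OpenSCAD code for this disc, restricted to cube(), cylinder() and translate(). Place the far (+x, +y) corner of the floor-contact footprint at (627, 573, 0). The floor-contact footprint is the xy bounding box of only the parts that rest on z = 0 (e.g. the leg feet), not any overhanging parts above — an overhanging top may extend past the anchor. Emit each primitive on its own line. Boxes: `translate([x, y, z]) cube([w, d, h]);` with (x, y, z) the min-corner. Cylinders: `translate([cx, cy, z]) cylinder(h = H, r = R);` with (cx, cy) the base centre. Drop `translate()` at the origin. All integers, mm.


translate([477, 423, 0]) cylinder(h = 12, r = 150);


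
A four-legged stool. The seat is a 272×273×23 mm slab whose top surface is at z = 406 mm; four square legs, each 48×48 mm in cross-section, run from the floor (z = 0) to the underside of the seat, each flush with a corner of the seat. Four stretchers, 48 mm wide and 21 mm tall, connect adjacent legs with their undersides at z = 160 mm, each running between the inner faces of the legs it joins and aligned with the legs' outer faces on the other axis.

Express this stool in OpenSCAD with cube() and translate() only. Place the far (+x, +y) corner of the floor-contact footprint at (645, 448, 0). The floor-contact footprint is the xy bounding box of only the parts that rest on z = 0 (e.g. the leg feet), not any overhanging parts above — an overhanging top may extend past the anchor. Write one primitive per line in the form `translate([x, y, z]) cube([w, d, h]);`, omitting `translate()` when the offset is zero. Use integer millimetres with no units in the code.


translate([373, 175, 383]) cube([272, 273, 23]);
translate([373, 175, 0]) cube([48, 48, 383]);
translate([597, 175, 0]) cube([48, 48, 383]);
translate([373, 400, 0]) cube([48, 48, 383]);
translate([597, 400, 0]) cube([48, 48, 383]);
translate([421, 175, 160]) cube([176, 48, 21]);
translate([421, 400, 160]) cube([176, 48, 21]);
translate([373, 223, 160]) cube([48, 177, 21]);
translate([597, 223, 160]) cube([48, 177, 21]);


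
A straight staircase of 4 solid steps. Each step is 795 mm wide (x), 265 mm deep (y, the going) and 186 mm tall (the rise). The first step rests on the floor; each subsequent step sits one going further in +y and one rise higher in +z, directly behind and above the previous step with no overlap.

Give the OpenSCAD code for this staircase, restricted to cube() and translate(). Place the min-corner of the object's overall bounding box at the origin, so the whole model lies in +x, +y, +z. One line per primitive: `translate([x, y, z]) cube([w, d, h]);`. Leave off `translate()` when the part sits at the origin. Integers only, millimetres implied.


cube([795, 265, 186]);
translate([0, 265, 186]) cube([795, 265, 186]);
translate([0, 530, 372]) cube([795, 265, 186]);
translate([0, 795, 558]) cube([795, 265, 186]);


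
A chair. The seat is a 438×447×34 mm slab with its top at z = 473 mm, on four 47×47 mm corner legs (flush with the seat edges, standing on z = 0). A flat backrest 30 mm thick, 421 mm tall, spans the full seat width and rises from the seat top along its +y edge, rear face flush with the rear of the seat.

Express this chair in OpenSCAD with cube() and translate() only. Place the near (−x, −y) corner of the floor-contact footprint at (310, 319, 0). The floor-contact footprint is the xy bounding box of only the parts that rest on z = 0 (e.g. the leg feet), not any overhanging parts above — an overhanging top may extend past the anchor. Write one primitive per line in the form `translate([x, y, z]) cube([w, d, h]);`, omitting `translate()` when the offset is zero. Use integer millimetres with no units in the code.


// leg_h = 473 - 34 = 439
translate([310, 319, 439]) cube([438, 447, 34]);
translate([310, 319, 0]) cube([47, 47, 439]);
translate([701, 319, 0]) cube([47, 47, 439]);
translate([310, 719, 0]) cube([47, 47, 439]);
translate([701, 719, 0]) cube([47, 47, 439]);
translate([310, 736, 473]) cube([438, 30, 421]);


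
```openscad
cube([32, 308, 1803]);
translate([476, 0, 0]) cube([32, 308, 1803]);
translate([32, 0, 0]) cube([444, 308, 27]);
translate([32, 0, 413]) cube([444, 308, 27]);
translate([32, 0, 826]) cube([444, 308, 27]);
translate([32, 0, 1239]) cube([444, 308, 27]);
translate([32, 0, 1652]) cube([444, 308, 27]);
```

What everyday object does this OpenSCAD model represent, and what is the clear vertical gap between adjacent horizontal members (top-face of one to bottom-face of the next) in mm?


A bookshelf. The clear shelf gap is 386 mm.

Two tall side panels with 5 horizontal boards between them — a bookshelf. The first two shelf undersides are at z = 0 and z = 413; with shelf thickness 27, the clear gap is 413 − 0 − 27 = 386 mm.


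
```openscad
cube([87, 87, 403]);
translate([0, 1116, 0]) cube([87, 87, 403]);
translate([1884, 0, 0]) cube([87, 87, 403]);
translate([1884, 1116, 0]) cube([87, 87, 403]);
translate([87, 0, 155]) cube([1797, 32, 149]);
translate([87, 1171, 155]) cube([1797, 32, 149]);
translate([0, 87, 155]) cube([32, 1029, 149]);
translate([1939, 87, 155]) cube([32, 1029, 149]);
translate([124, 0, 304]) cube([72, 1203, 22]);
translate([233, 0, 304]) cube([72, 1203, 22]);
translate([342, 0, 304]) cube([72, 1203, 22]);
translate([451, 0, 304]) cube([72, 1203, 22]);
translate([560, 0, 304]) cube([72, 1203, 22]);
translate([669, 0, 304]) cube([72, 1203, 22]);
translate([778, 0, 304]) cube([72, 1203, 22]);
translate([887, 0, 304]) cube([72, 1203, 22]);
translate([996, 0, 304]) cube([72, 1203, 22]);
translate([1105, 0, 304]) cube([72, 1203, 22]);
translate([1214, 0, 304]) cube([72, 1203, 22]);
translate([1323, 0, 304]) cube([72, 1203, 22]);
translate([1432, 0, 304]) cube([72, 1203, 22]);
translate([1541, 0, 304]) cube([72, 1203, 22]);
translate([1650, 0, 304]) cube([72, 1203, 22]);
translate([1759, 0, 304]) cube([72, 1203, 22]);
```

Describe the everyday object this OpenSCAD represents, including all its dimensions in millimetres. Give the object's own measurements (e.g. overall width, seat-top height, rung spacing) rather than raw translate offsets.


A bed frame 1971 mm long (x) by 1203 mm wide (y). Four 87×87 mm corner posts, 403 mm tall, at the corners of the footprint. Four rails of 32 mm thickness and 149 mm height run between adjacent posts with their undersides at z = 155 mm, their outer faces flush with the outside of the frame (the two x-running rails run between the posts' inner faces; the two y-running rails run between the posts' inner faces). 16 slats, each 72 mm wide (x) and 22 mm thick, lie across the top of the two x-running rails, running the full 1203 mm width of the frame in y; along x they sit between the end posts with a 37 mm gap after the −x posts and between neighbouring slats, leaving 53 mm before the +x posts.


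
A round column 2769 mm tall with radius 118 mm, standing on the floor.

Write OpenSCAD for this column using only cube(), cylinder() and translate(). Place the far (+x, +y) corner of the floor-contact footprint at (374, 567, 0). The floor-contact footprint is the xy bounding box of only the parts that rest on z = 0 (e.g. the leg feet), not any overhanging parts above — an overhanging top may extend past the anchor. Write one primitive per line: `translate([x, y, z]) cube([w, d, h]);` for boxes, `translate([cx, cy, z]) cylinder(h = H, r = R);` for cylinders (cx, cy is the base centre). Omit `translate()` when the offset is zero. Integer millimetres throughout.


translate([256, 449, 0]) cylinder(h = 2769, r = 118);


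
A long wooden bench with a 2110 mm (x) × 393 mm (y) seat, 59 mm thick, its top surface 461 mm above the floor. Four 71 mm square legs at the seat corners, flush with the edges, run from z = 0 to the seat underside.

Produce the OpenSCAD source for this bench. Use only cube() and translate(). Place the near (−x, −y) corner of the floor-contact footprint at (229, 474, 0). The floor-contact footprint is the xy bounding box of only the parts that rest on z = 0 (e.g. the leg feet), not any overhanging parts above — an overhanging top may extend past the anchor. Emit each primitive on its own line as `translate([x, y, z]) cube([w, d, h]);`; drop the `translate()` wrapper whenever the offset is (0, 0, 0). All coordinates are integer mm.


translate([229, 474, 402]) cube([2110, 393, 59]);
translate([229, 474, 0]) cube([71, 71, 402]);
translate([229, 796, 0]) cube([71, 71, 402]);
translate([2268, 474, 0]) cube([71, 71, 402]);
translate([2268, 796, 0]) cube([71, 71, 402]);


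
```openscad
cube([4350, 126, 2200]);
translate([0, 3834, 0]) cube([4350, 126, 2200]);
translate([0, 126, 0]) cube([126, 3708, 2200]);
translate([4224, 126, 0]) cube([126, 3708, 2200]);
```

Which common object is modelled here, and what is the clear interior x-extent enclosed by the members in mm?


A house (or room) frame. The interior width is 4098 mm.

Four 2200 mm walls enclosing a rectangle with no floor or roof — a room or house frame. Outside width is 4350 mm and wall thickness is 126 mm, so the interior width is 4350 − 2 × 126 = 4098 mm.


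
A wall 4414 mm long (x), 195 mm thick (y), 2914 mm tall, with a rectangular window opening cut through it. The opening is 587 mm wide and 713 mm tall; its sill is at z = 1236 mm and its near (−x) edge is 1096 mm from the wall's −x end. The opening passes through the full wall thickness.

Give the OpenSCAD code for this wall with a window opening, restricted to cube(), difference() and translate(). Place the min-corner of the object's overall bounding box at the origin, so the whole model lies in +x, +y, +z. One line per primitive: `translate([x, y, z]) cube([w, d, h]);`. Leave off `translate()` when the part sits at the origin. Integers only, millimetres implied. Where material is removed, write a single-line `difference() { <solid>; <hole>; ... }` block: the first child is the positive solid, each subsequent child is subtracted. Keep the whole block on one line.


difference() { cube([4414, 195, 2914]); translate([1096, 0, 1236]) cube([587, 195, 713]); }


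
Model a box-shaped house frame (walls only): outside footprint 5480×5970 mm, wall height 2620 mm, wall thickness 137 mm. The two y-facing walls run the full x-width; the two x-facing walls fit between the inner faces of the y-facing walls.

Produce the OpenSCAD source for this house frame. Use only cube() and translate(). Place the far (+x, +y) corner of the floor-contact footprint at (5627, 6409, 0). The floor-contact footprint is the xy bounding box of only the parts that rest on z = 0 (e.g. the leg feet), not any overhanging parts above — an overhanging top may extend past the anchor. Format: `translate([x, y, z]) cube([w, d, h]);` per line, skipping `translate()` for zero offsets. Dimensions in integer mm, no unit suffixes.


translate([147, 439, 0]) cube([5480, 137, 2620]);
translate([147, 6272, 0]) cube([5480, 137, 2620]);
translate([147, 576, 0]) cube([137, 5696, 2620]);
translate([5490, 576, 0]) cube([137, 5696, 2620]);


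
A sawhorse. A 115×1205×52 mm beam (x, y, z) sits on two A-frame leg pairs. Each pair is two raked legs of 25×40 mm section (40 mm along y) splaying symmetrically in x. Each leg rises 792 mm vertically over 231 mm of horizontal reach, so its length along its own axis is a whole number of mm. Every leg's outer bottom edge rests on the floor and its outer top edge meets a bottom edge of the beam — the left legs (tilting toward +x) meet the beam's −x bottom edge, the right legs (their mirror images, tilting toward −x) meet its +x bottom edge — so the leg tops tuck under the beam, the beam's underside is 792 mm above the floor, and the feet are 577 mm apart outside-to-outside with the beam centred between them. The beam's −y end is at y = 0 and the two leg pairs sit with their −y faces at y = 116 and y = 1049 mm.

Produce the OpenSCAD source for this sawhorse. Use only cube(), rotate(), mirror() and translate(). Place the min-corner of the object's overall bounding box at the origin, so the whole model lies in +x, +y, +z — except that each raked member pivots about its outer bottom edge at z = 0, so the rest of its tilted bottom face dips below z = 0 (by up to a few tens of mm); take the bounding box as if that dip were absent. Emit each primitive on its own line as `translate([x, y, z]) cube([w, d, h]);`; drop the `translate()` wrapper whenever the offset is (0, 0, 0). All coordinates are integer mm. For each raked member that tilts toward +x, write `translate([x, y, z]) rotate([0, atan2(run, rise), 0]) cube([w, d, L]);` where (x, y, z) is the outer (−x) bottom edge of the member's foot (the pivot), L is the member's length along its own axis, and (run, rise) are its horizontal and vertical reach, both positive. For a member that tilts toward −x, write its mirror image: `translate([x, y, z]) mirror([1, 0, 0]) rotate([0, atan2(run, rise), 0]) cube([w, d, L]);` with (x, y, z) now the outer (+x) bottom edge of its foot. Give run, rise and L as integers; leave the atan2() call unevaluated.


translate([231, 0, 792]) cube([115, 1205, 52]);
translate([0, 116, 0]) rotate([0, atan2(231, 792), 0]) cube([25, 40, 825]);
translate([577, 116, 0]) mirror([1, 0, 0]) rotate([0, atan2(231, 792), 0]) cube([25, 40, 825]);
translate([0, 1049, 0]) rotate([0, atan2(231, 792), 0]) cube([25, 40, 825]);
translate([577, 1049, 0]) mirror([1, 0, 0]) rotate([0, atan2(231, 792), 0]) cube([25, 40, 825]);


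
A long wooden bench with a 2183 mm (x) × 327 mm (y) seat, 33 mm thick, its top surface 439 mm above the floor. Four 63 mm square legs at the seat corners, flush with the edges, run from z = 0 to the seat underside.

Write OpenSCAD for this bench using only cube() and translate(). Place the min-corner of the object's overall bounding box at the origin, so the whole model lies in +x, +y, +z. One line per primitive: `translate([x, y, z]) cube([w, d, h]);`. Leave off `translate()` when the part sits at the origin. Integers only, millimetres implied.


translate([0, 0, 406]) cube([2183, 327, 33]);
cube([63, 63, 406]);
translate([0, 264, 0]) cube([63, 63, 406]);
translate([2120, 0, 0]) cube([63, 63, 406]);
translate([2120, 264, 0]) cube([63, 63, 406]);


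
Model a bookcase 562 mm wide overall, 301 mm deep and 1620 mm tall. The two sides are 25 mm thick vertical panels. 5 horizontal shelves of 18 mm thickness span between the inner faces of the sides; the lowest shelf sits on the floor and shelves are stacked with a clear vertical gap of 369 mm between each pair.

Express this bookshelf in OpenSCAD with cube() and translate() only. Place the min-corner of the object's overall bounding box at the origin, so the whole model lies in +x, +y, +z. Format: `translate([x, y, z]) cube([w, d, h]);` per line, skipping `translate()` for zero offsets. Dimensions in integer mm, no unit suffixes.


cube([25, 301, 1620]);
translate([537, 0, 0]) cube([25, 301, 1620]);
translate([25, 0, 0]) cube([512, 301, 18]);
translate([25, 0, 387]) cube([512, 301, 18]);
translate([25, 0, 774]) cube([512, 301, 18]);
translate([25, 0, 1161]) cube([512, 301, 18]);
translate([25, 0, 1548]) cube([512, 301, 18]);


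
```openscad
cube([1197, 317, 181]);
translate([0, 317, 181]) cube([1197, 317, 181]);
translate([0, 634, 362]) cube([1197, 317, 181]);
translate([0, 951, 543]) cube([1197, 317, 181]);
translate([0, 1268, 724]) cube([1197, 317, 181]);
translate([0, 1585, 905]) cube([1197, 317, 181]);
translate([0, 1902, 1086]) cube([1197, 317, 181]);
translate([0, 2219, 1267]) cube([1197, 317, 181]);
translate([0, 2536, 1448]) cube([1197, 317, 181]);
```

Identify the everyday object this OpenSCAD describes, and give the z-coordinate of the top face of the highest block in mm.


A staircase. The total rise is 1629 mm.

9 identical blocks, each offset up and back from the previous — a staircase. Each step is 181 mm tall and there are 9 of them, so the total rise is 9 × 181 = 1629 mm.


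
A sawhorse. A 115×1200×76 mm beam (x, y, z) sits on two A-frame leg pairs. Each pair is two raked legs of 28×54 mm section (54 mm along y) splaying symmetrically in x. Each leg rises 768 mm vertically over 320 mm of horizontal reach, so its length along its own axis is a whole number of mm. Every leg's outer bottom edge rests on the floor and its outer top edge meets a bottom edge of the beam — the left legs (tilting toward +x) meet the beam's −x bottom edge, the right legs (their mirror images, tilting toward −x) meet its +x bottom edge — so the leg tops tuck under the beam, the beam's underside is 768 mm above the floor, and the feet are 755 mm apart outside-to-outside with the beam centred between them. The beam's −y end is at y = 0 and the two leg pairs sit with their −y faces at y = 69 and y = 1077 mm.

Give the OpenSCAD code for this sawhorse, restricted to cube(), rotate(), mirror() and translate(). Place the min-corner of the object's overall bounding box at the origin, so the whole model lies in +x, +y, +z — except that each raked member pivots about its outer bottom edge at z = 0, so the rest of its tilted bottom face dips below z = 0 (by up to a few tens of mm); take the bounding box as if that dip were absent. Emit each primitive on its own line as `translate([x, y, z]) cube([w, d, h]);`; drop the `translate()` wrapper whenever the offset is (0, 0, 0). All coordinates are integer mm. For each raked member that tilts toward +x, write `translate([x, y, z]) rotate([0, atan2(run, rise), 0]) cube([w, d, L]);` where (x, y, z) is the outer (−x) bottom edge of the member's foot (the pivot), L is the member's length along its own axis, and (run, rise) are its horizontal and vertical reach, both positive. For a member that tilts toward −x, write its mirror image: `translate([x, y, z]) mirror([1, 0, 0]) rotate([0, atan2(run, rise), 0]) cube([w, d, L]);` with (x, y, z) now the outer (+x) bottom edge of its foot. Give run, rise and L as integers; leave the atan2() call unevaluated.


translate([320, 0, 768]) cube([115, 1200, 76]);
translate([0, 69, 0]) rotate([0, atan2(320, 768), 0]) cube([28, 54, 832]);
translate([755, 69, 0]) mirror([1, 0, 0]) rotate([0, atan2(320, 768), 0]) cube([28, 54, 832]);
translate([0, 1077, 0]) rotate([0, atan2(320, 768), 0]) cube([28, 54, 832]);
translate([755, 1077, 0]) mirror([1, 0, 0]) rotate([0, atan2(320, 768), 0]) cube([28, 54, 832]);


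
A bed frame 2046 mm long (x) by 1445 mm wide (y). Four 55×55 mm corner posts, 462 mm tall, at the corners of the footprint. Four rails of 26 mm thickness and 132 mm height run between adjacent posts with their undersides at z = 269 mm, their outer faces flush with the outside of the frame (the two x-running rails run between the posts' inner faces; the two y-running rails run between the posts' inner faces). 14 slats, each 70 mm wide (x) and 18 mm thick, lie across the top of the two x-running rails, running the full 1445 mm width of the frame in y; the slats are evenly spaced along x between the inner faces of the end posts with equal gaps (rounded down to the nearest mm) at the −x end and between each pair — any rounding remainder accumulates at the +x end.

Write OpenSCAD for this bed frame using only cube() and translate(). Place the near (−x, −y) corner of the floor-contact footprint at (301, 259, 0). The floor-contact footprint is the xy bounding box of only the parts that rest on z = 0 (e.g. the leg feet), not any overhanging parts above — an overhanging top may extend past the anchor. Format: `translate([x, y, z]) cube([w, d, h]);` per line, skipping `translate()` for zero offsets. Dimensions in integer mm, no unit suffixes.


translate([301, 259, 0]) cube([55, 55, 462]);
translate([301, 1649, 0]) cube([55, 55, 462]);
translate([2292, 259, 0]) cube([55, 55, 462]);
translate([2292, 1649, 0]) cube([55, 55, 462]);
translate([356, 259, 269]) cube([1936, 26, 132]);
translate([356, 1678, 269]) cube([1936, 26, 132]);
translate([301, 314, 269]) cube([26, 1335, 132]);
translate([2321, 314, 269]) cube([26, 1335, 132]);
translate([419, 259, 401]) cube([70, 1445, 18]);
translate([552, 259, 401]) cube([70, 1445, 18]);
translate([685, 259, 401]) cube([70, 1445, 18]);
translate([818, 259, 401]) cube([70, 1445, 18]);
translate([951, 259, 401]) cube([70, 1445, 18]);
translate([1084, 259, 401]) cube([70, 1445, 18]);
translate([1217, 259, 401]) cube([70, 1445, 18]);
translate([1350, 259, 401]) cube([70, 1445, 18]);
translate([1483, 259, 401]) cube([70, 1445, 18]);
translate([1616, 259, 401]) cube([70, 1445, 18]);
translate([1749, 259, 401]) cube([70, 1445, 18]);
translate([1882, 259, 401]) cube([70, 1445, 18]);
translate([2015, 259, 401]) cube([70, 1445, 18]);
translate([2148, 259, 401]) cube([70, 1445, 18]);


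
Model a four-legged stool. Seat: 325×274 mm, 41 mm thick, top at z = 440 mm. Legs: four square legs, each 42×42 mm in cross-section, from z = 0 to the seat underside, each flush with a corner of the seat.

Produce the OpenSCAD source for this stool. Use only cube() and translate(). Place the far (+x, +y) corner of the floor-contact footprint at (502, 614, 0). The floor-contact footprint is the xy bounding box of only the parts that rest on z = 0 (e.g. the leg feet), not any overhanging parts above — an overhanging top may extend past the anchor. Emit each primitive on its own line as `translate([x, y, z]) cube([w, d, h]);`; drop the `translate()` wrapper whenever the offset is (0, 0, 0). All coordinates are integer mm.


translate([177, 340, 399]) cube([325, 274, 41]);
translate([177, 340, 0]) cube([42, 42, 399]);
translate([460, 340, 0]) cube([42, 42, 399]);
translate([177, 572, 0]) cube([42, 42, 399]);
translate([460, 572, 0]) cube([42, 42, 399]);


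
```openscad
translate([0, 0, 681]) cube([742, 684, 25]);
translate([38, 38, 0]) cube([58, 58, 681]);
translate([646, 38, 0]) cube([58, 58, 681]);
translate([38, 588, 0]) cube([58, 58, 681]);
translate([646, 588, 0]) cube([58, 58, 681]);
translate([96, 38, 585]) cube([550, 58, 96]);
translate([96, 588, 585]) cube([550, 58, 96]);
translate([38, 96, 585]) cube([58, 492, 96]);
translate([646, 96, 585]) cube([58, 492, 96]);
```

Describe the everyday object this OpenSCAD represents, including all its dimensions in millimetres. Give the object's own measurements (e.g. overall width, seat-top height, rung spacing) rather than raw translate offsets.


A table: top 742 mm (x) × 684 mm (y), 25 mm thick, upper face at z = 706 mm, on four 58×58 mm square legs, each inset 38 mm from the nearest pair of top edges from z = 0 to the bottom of the top. Four apron rails, 58 mm thick and 96 mm tall, run between adjacent legs with their top edges flush with the underside of the top and their outer faces flush with the legs' outer faces.


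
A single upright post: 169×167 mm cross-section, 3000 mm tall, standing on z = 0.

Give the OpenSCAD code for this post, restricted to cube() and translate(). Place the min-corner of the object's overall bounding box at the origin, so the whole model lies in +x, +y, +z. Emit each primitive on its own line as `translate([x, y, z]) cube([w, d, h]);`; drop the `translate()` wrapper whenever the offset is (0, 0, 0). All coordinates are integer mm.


cube([169, 167, 3000]);


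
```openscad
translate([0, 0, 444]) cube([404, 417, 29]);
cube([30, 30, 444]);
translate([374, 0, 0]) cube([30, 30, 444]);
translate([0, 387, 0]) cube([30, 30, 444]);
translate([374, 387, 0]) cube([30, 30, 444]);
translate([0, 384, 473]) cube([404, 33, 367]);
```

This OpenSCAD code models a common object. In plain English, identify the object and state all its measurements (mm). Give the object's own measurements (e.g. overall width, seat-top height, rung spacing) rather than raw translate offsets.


A chair. The seat is a 404×417×29 mm slab with its top at z = 473 mm, on four 30×30 mm corner legs (flush with the seat edges, standing on z = 0). A flat backrest 33 mm thick, 367 mm tall, spans the full seat width and rises from the seat top along its +y edge, rear face flush with the rear of the seat.


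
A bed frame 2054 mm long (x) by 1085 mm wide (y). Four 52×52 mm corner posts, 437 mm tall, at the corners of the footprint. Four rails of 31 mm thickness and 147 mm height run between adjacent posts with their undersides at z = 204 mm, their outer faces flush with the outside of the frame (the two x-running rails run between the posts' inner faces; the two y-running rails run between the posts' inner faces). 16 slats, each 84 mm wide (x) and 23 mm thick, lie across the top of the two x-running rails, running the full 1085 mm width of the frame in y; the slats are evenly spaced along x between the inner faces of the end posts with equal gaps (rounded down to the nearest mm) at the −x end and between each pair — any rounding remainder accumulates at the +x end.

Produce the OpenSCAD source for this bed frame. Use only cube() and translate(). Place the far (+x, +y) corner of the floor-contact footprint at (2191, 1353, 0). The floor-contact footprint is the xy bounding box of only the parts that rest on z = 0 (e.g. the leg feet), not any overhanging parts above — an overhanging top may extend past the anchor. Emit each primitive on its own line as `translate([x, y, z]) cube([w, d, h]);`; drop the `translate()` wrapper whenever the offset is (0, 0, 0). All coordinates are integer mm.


// slat z = rail_z + rail_h = 204 + 147 = 351
// slat gap = ⌊(1950 − 16·84) / 17⌋ = 35
translate([137, 268, 0]) cube([52, 52, 437]);
translate([137, 1301, 0]) cube([52, 52, 437]);
translate([2139, 268, 0]) cube([52, 52, 437]);
translate([2139, 1301, 0]) cube([52, 52, 437]);
translate([189, 268, 204]) cube([1950, 31, 147]);
translate([189, 1322, 204]) cube([1950, 31, 147]);
translate([137, 320, 204]) cube([31, 981, 147]);
translate([2160, 320, 204]) cube([31, 981, 147]);
translate([224, 268, 351]) cube([84, 1085, 23]);
translate([343, 268, 351]) cube([84, 1085, 23]);
translate([462, 268, 351]) cube([84, 1085, 23]);
translate([581, 268, 351]) cube([84, 1085, 23]);
translate([700, 268, 351]) cube([84, 1085, 23]);
translate([819, 268, 351]) cube([84, 1085, 23]);
translate([938, 268, 351]) cube([84, 1085, 23]);
translate([1057, 268, 351]) cube([84, 1085, 23]);
translate([1176, 268, 351]) cube([84, 1085, 23]);
translate([1295, 268, 351]) cube([84, 1085, 23]);
translate([1414, 268, 351]) cube([84, 1085, 23]);
translate([1533, 268, 351]) cube([84, 1085, 23]);
translate([1652, 268, 351]) cube([84, 1085, 23]);
translate([1771, 268, 351]) cube([84, 1085, 23]);
translate([1890, 268, 351]) cube([84, 1085, 23]);
translate([2009, 268, 351]) cube([84, 1085, 23]);


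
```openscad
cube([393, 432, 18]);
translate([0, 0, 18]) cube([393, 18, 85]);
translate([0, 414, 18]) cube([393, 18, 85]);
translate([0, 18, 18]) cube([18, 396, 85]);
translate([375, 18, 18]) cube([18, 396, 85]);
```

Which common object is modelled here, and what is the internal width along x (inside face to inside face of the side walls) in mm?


An open box. The internal width is 357 mm.

A 393×432 base slab with four walls standing on it — an open box. The base is 393 mm wide and the walls are 18 mm thick, so the internal width is 393 − 2 × 18 = 357 mm.


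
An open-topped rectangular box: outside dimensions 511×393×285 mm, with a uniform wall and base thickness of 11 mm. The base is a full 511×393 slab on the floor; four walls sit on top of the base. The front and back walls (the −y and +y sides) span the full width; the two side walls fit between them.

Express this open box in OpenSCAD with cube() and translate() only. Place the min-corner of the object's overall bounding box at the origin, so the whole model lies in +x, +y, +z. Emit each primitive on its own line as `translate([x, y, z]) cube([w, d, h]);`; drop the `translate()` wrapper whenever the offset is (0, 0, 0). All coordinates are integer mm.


cube([511, 393, 11]);
translate([0, 0, 11]) cube([511, 11, 274]);
translate([0, 382, 11]) cube([511, 11, 274]);
translate([0, 11, 11]) cube([11, 371, 274]);
translate([500, 11, 11]) cube([11, 371, 274]);


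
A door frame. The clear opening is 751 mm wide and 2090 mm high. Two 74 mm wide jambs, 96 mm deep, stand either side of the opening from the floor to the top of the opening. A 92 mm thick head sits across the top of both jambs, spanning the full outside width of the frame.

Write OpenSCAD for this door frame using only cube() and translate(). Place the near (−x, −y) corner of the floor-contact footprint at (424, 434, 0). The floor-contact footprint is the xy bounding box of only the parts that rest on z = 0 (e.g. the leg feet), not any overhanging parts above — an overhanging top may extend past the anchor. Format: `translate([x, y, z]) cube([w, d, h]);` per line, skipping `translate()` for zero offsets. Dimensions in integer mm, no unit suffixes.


translate([424, 434, 0]) cube([74, 96, 2090]);
translate([1249, 434, 0]) cube([74, 96, 2090]);
translate([424, 434, 2090]) cube([899, 96, 92]);


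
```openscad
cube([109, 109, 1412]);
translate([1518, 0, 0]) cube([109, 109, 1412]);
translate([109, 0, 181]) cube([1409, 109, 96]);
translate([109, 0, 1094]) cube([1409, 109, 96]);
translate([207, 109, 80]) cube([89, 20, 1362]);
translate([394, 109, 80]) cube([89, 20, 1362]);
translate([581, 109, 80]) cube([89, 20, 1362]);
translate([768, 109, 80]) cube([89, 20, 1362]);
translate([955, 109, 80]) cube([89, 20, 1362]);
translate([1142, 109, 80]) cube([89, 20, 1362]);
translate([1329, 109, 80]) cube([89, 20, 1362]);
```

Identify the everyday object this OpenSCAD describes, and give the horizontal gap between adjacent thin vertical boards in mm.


A fence section. The picket gap is 98 mm.

Two posts, two rails, 7 pickets — a fence section. Span 1409 mm holds 7 pickets of 89 mm with 8 equal gaps: ⌊(1409 − 7·89) / 8⌋ = 98 mm.


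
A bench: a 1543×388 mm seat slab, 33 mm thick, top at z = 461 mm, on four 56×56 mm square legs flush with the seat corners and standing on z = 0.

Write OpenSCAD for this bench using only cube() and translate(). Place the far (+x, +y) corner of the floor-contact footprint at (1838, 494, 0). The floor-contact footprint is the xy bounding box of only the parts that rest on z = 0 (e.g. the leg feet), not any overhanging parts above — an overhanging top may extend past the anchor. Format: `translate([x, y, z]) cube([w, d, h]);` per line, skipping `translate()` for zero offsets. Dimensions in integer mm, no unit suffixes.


translate([295, 106, 428]) cube([1543, 388, 33]);
translate([295, 106, 0]) cube([56, 56, 428]);
translate([295, 438, 0]) cube([56, 56, 428]);
translate([1782, 106, 0]) cube([56, 56, 428]);
translate([1782, 438, 0]) cube([56, 56, 428]);


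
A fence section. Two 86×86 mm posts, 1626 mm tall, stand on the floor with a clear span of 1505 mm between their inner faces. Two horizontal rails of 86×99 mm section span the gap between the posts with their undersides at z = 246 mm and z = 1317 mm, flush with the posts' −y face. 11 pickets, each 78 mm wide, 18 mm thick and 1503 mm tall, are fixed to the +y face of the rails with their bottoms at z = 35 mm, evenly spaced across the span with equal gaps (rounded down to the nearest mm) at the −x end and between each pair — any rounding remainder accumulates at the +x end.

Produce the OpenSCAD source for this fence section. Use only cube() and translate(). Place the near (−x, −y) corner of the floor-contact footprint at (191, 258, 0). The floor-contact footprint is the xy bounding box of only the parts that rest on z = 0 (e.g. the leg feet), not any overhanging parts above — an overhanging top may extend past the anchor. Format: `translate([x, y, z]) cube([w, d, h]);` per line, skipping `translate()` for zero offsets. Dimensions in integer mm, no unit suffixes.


translate([191, 258, 0]) cube([86, 86, 1626]);
translate([1782, 258, 0]) cube([86, 86, 1626]);
translate([277, 258, 246]) cube([1505, 86, 99]);
translate([277, 258, 1317]) cube([1505, 86, 99]);
translate([330, 344, 35]) cube([78, 18, 1503]);
translate([461, 344, 35]) cube([78, 18, 1503]);
translate([592, 344, 35]) cube([78, 18, 1503]);
translate([723, 344, 35]) cube([78, 18, 1503]);
translate([854, 344, 35]) cube([78, 18, 1503]);
translate([985, 344, 35]) cube([78, 18, 1503]);
translate([1116, 344, 35]) cube([78, 18, 1503]);
translate([1247, 344, 35]) cube([78, 18, 1503]);
translate([1378, 344, 35]) cube([78, 18, 1503]);
translate([1509, 344, 35]) cube([78, 18, 1503]);
translate([1640, 344, 35]) cube([78, 18, 1503]);


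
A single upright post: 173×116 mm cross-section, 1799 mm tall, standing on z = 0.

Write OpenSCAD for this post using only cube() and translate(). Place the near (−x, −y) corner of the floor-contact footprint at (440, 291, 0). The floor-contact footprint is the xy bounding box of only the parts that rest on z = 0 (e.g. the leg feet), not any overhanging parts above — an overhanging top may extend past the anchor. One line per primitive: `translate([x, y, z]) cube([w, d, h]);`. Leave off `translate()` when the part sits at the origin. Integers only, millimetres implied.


translate([440, 291, 0]) cube([173, 116, 1799]);


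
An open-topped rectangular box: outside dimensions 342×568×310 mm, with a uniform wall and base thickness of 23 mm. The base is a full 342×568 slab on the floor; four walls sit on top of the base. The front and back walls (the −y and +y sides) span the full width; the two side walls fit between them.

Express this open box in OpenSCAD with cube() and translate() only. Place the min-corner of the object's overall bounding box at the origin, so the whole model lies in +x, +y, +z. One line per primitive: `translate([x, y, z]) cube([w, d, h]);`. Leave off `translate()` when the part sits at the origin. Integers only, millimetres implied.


cube([342, 568, 23]);
translate([0, 0, 23]) cube([342, 23, 287]);
translate([0, 545, 23]) cube([342, 23, 287]);
translate([0, 23, 23]) cube([23, 522, 287]);
translate([319, 23, 23]) cube([23, 522, 287]);


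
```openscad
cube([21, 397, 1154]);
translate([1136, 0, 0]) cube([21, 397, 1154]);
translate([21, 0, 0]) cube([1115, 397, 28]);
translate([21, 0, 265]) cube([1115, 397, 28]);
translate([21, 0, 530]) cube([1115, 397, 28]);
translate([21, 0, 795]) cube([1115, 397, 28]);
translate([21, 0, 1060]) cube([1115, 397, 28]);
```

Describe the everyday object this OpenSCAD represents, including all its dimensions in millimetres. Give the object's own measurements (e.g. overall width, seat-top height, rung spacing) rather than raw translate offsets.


An open bookshelf. Two side panels, each 21 mm thick, 397 mm deep and 1154 mm tall, stand 1157 mm apart (outside-to-outside). Between them sit 5 shelves, each 28 mm thick and 397 mm deep, spanning the full gap between the sides. The bottom shelf rests on the floor (its underside at z = 0) and the clear gap between one shelf's top and the next shelf's underside is 237 mm.


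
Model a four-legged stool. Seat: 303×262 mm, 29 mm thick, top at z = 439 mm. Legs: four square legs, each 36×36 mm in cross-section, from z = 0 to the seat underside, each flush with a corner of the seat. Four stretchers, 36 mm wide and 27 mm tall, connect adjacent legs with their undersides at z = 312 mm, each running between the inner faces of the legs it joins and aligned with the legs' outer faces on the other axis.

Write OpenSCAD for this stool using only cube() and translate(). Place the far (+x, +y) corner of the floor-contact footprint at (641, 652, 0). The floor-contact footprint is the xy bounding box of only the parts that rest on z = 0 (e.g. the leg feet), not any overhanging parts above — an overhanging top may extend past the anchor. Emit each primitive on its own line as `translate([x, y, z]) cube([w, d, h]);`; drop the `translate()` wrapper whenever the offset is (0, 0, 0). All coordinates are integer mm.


// leg_h = 439 - 29 = 410
// stretcher span = 303 - 2*36 = 231
translate([338, 390, 410]) cube([303, 262, 29]);
translate([338, 390, 0]) cube([36, 36, 410]);
translate([605, 390, 0]) cube([36, 36, 410]);
translate([338, 616, 0]) cube([36, 36, 410]);
translate([605, 616, 0]) cube([36, 36, 410]);
translate([374, 390, 312]) cube([231, 36, 27]);
translate([374, 616, 312]) cube([231, 36, 27]);
translate([338, 426, 312]) cube([36, 190, 27]);
translate([605, 426, 312]) cube([36, 190, 27]);


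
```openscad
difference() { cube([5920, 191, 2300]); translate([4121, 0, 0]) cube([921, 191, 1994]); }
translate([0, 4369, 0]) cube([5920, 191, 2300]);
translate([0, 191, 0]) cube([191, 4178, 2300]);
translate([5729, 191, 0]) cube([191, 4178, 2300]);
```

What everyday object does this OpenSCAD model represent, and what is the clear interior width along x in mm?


A single room. The interior width is 5538 mm.

Four walls enclosing a rectangle with a door in the front wall — a room. Outside width 5920 minus two 191 mm walls gives 5538 mm.
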